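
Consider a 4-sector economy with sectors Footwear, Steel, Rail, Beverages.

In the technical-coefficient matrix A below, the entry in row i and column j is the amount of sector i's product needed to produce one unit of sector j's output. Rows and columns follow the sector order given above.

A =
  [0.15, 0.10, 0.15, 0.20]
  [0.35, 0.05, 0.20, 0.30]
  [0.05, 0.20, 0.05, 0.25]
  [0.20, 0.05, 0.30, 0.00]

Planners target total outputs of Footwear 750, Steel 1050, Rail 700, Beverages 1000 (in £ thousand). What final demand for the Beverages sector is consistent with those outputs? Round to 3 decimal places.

d_B = 587.500

I − A =
  [   0.85    -0.10    -0.15    -0.20]
  [  -0.35     0.95    -0.20    -0.30]
  [  -0.05    -0.20     0.95    -0.25]
  [  -0.20    -0.05    -0.30     1.00]
d = (I − A) x:
  d_F = (+0.85)·750 + (-0.10)·1050 + (-0.15)·700 + (-0.20)·1000 = 227.500
  d_S = (-0.35)·750 + (+0.95)·1050 + (-0.20)·700 + (-0.30)·1000 = 295.000
  d_R = (-0.05)·750 + (-0.20)·1050 + (+0.95)·700 + (-0.25)·1000 = 167.500
  d_B = (-0.20)·750 + (-0.05)·1050 + (-0.30)·700 + (+1.00)·1000 = 587.500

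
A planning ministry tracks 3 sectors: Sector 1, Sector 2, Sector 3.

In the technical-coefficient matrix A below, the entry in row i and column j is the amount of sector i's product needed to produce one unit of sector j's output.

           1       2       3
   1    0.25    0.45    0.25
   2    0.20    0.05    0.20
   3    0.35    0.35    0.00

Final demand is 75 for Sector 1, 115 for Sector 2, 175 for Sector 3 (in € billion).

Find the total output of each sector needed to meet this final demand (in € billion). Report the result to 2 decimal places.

I − A =
  [   0.75    -0.45    -0.25]
  [  -0.20     0.95    -0.20]
  [  -0.35    -0.35     1.00]
Cofactors of I−A, C_ij = (−1)^(i+j)·(minor ij) (rows/columns in the sector order above):
  C_11 = (0.95)(1.00) − (-0.20)(-0.35) = 0.8800
  C_12 = −[(-0.20)(1.00) − (-0.20)(-0.35)] = 0.2700
  C_13 = (-0.20)(-0.35) − (0.95)(-0.35) = 0.4025
  C_21 = −[(-0.45)(1.00) − (-0.25)(-0.35)] = 0.5375
  C_22 = (0.75)(1.00) − (-0.25)(-0.35) = 0.6625
  C_23 = −[(0.75)(-0.35) − (-0.45)(-0.35)] = 0.4200
  C_31 = (-0.45)(-0.20) − (-0.25)(0.95) = 0.3275
  C_32 = −[(0.75)(-0.20) − (-0.25)(-0.20)] = 0.2000
  C_33 = (0.75)(0.95) − (-0.45)(-0.20) = 0.6225
det(I−A) = Σ_j (I−A)_1j·C_1j = (0.75)(0.8800) + (-0.45)(0.2700) + (-0.25)(0.4025) = 0.437875
adj(I−A) = Cᵀ =
  [ 0.8800   0.5375   0.3275]
  [ 0.2700   0.6625   0.2000]
  [ 0.4025   0.4200   0.6225]
(I − A)⁻¹ = adj(I−A) / det(I−A) ≈
  [   2.0097     1.2275     0.7479]
  [   0.6166     1.5130     0.4568]
  [   0.9192     0.9592     1.4216]
x = (I − A)⁻¹ d = adj(I−A)·d / det(I−A), with det(I−A) = 0.437875:
  x_1 = (0.8800·75 + 0.5375·115 + 0.3275·175) / 0.437875 = 185.125 / 0.437875 ≈ 422.78
  x_2 = (0.2700·75 + 0.6625·115 + 0.2000·175) / 0.437875 = 131.4375 / 0.437875 ≈ 300.17
  x_3 = (0.4025·75 + 0.4200·115 + 0.6225·175) / 0.437875 = 187.425 / 0.437875 ≈ 428.03

x_1 = 422.78, x_2 = 300.17, x_3 = 428.03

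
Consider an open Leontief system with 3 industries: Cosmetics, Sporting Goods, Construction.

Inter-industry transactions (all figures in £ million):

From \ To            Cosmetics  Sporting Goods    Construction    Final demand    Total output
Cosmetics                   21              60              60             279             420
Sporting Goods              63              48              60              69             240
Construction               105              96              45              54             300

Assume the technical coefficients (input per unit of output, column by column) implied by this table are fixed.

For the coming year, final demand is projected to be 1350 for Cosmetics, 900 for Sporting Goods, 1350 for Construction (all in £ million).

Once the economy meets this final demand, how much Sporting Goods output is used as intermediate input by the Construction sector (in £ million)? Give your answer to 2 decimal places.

Technical coefficients a_ij = z_ij / X_j:
  a_11 = 21/420 = 0.05, a_21 = 63/420 = 0.15, a_31 = 105/420 = 0.25
  a_12 = 60/240 = 0.25, a_22 = 48/240 = 0.20, a_32 = 96/240 = 0.40
  a_13 = 60/300 = 0.20, a_23 = 60/300 = 0.20, a_33 = 45/300 = 0.15
I − A =
  [   0.95    -0.25    -0.20]
  [  -0.15     0.80    -0.20]
  [  -0.25    -0.40     0.85]
Cofactors of I−A, C_ij = (−1)^(i+j)·(minor ij) (rows/columns in the sector order above):
  C_11 = (0.80)(0.85) − (-0.20)(-0.40) = 0.6000
  C_12 = −[(-0.15)(0.85) − (-0.20)(-0.25)] = 0.1775
  C_13 = (-0.15)(-0.40) − (0.80)(-0.25) = 0.2600
  C_21 = −[(-0.25)(0.85) − (-0.20)(-0.40)] = 0.2925
  C_22 = (0.95)(0.85) − (-0.20)(-0.25) = 0.7575
  C_23 = −[(0.95)(-0.40) − (-0.25)(-0.25)] = 0.4425
  C_31 = (-0.25)(-0.20) − (-0.20)(0.80) = 0.2100
  C_32 = −[(0.95)(-0.20) − (-0.20)(-0.15)] = 0.2200
  C_33 = (0.95)(0.80) − (-0.25)(-0.15) = 0.7225
det(I−A) = Σ_j (I−A)_1j·C_1j = (0.95)(0.6000) + (-0.25)(0.1775) + (-0.20)(0.2600) = 0.473625
adj(I−A) = Cᵀ =
  [ 0.6000   0.2925   0.2100]
  [ 0.1775   0.7575   0.2200]
  [ 0.2600   0.4425   0.7225]
(I − A)⁻¹ = adj(I−A) / det(I−A) ≈
  [   1.2668     0.6176     0.4434]
  [   0.3748     1.5994     0.4645]
  [   0.5490     0.9343     1.5255]
First solve x = (I − A)⁻¹ d = adj(I−A)·d / det(I−A); in particular x_3 = (0.2600·1350 + 0.4425·900 + 0.7225·1350) / 0.473625 = 1724.625 / 0.473625 ≈ 3641.3302.
Intermediate flow from 2 to 3: z_23 = a_23 · x_3 = 0.20 × 1724.625 / 0.473625 = 344.925 / 0.473625 ≈ 728.27.

z_23 = 728.27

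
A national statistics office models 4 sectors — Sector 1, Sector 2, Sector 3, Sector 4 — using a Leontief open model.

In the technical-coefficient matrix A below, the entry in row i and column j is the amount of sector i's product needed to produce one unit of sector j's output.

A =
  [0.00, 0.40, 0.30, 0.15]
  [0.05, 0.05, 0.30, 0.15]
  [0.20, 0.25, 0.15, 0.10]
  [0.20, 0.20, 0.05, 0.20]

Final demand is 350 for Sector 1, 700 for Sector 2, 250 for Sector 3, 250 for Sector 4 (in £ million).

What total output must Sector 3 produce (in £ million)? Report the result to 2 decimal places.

x_3 = 1139.02

I − A =
  [   1.00    -0.40    -0.30    -0.15]
  [  -0.05     0.95    -0.30    -0.15]
  [  -0.20    -0.25     0.85    -0.10]
  [  -0.20    -0.20    -0.05     0.80]
Compute the cofactors C_ij = (−1)^(i+j)·(3×3 minor ij) of I−A; the adjugate is their transpose:
adj(I−A) = Cᵀ =
  [ 0.547875   0.363375   0.334125   0.212625]
  [ 0.114750   0.594000   0.259875   0.165375]
  [ 0.183500   0.290500   0.672000   0.172875]
  [ 0.177125   0.257500   0.190500   0.630750]
det(I−A) = Σ_j (I−A)_1j·C_1j = (1.00)(0.547875) + (-0.40)(0.114750) + (-0.30)(0.183500) + (-0.15)(0.177125) = 0.42035625
(I − A)⁻¹ = adj(I−A) / det(I−A) ≈
  [   1.3034     0.8644     0.7949     0.5058]
  [   0.2730     1.4131     0.6182     0.3934]
  [   0.4365     0.6911     1.5986     0.4113]
  [   0.4214     0.6126     0.4532     1.5005]
x = (I − A)⁻¹ d = adj(I−A)·d / det(I−A), with det(I−A) = 0.42035625:
  x_1 = (0.547875·350 + 0.363375·700 + 0.334125·250 + 0.212625·250) / 0.42035625 = 582.80625 / 0.42035625 ≈ 1386.46
  x_2 = (0.114750·350 + 0.594000·700 + 0.259875·250 + 0.165375·250) / 0.42035625 = 562.275 / 0.42035625 ≈ 1337.62
  x_3 = (0.183500·350 + 0.290500·700 + 0.672000·250 + 0.172875·250) / 0.42035625 = 478.79375 / 0.42035625 ≈ 1139.02
  x_4 = (0.177125·350 + 0.257500·700 + 0.190500·250 + 0.630750·250) / 0.42035625 = 447.55625 / 0.42035625 ≈ 1064.71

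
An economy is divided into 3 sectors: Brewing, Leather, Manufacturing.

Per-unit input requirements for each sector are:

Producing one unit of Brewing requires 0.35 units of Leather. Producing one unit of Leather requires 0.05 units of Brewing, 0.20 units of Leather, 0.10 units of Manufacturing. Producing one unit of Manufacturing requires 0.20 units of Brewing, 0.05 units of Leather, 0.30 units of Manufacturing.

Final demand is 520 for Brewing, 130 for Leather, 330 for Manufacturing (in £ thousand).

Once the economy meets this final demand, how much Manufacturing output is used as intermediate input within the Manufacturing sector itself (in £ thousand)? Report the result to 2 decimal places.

I − A =
  [   1.00    -0.05    -0.20]
  [  -0.35     0.80    -0.05]
  [   0.00    -0.10     0.70]
Cofactors of I−A, C_ij = (−1)^(i+j)·(minor ij) (rows/columns in the sector order above):
  C_11 = (0.80)(0.70) − (-0.05)(-0.10) = 0.5550
  C_12 = −[(-0.35)(0.70) − (-0.05)(0.00)] = 0.2450
  C_13 = (-0.35)(-0.10) − (0.80)(0.00) = 0.0350
  C_21 = −[(-0.05)(0.70) − (-0.20)(-0.10)] = 0.0550
  C_22 = (1.00)(0.70) − (-0.20)(0.00) = 0.7000
  C_23 = −[(1.00)(-0.10) − (-0.05)(0.00)] = 0.1000
  C_31 = (-0.05)(-0.05) − (-0.20)(0.80) = 0.1625
  C_32 = −[(1.00)(-0.05) − (-0.20)(-0.35)] = 0.1200
  C_33 = (1.00)(0.80) − (-0.05)(-0.35) = 0.7825
det(I−A) = Σ_j (I−A)_1j·C_1j = (1.00)(0.5550) + (-0.05)(0.2450) + (-0.20)(0.0350) = 0.53575
adj(I−A) = Cᵀ =
  [ 0.5550   0.0550   0.1625]
  [ 0.2450   0.7000   0.1200]
  [ 0.0350   0.1000   0.7825]
(I − A)⁻¹ = adj(I−A) / det(I−A) ≈
  [   1.0359     0.1027     0.3033]
  [   0.4573     1.3066     0.2240]
  [   0.0653     0.1867     1.4606]
First solve x = (I − A)⁻¹ d = adj(I−A)·d / det(I−A); in particular x_3 = (0.0350·520 + 0.1000·130 + 0.7825·330) / 0.53575 = 289.425 / 0.53575 ≈ 540.2240.
Intermediate flow from 3 to 3: z_33 = a_33 · x_3 = 0.30 × 289.425 / 0.53575 = 86.8275 / 0.53575 ≈ 162.07.

z_33 = 162.07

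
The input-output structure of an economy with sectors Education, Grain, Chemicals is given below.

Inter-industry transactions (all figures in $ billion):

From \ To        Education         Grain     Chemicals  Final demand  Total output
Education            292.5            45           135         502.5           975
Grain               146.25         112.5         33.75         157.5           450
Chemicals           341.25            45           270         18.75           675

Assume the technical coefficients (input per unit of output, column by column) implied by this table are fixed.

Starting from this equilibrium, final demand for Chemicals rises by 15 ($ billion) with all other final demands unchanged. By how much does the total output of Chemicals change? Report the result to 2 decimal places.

Technical coefficients a_ij = z_ij / X_j:
  a_11 = 292.5/975 = 0.30, a_21 = 146.25/975 = 0.15, a_31 = 341.25/975 = 0.35
  a_12 = 45/450 = 0.10, a_22 = 112.5/450 = 0.25, a_32 = 45/450 = 0.10
  a_13 = 135/675 = 0.20, a_23 = 33.75/675 = 0.05, a_33 = 270/675 = 0.40
I − A =
  [   0.70    -0.10    -0.20]
  [  -0.15     0.75    -0.05]
  [  -0.35    -0.10     0.60]
Cofactors of I−A, C_ij = (−1)^(i+j)·(minor ij) (rows/columns in the sector order above):
  C_11 = (0.75)(0.60) − (-0.05)(-0.10) = 0.4450
  C_12 = −[(-0.15)(0.60) − (-0.05)(-0.35)] = 0.1075
  C_13 = (-0.15)(-0.10) − (0.75)(-0.35) = 0.2775
  C_21 = −[(-0.10)(0.60) − (-0.20)(-0.10)] = 0.0800
  C_22 = (0.70)(0.60) − (-0.20)(-0.35) = 0.3500
  C_23 = −[(0.70)(-0.10) − (-0.10)(-0.35)] = 0.1050
  C_31 = (-0.10)(-0.05) − (-0.20)(0.75) = 0.1550
  C_32 = −[(0.70)(-0.05) − (-0.20)(-0.15)] = 0.0650
  C_33 = (0.70)(0.75) − (-0.10)(-0.15) = 0.5100
det(I−A) = Σ_j (I−A)_1j·C_1j = (0.70)(0.4450) + (-0.10)(0.1075) + (-0.20)(0.2775) = 0.24525
adj(I−A) = Cᵀ =
  [ 0.4450   0.0800   0.1550]
  [ 0.1075   0.3500   0.0650]
  [ 0.2775   0.1050   0.5100]
(I − A)⁻¹ = adj(I−A) / det(I−A) ≈
  [   1.8145     0.3262     0.6320]
  [   0.4383     1.4271     0.2650]
  [   1.1315     0.4281     2.0795]
Δx = (I − A)⁻¹ Δd with Δd having +15 in the Chemicals component and 0 elsewhere.
So Δx_3 = L_33 · (+15), where L_33 = adj(I−A)_33 / det(I−A) = 0.5100 / 0.24525.
Δx_3 = 0.5100 × (+15) / 0.24525 = 7.65 / 0.24525 ≈ 31.19.

Δx_3 = 31.19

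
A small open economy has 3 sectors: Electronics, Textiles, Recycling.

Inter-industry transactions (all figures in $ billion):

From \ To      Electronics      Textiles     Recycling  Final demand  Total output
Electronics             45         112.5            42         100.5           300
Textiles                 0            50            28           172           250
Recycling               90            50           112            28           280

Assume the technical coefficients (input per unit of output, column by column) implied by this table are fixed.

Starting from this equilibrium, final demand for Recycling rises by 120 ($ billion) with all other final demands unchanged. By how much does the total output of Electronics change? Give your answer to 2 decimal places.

Δx_1 = 57.98

Technical coefficients a_ij = z_ij / X_j:
  a_11 = 45/300 = 0.15, a_21 = 0/300 = 0.00, a_31 = 90/300 = 0.30
  a_12 = 112.5/250 = 0.45, a_22 = 50/250 = 0.20, a_32 = 50/250 = 0.20
  a_13 = 42/280 = 0.15, a_23 = 28/280 = 0.10, a_33 = 112/280 = 0.40
I − A =
  [   0.85    -0.45    -0.15]
  [   0.00     0.80    -0.10]
  [  -0.30    -0.20     0.60]
Cofactors of I−A, C_ij = (−1)^(i+j)·(minor ij) (rows/columns in the sector order above):
  C_11 = (0.80)(0.60) − (-0.10)(-0.20) = 0.4600
  C_12 = −[(0.00)(0.60) − (-0.10)(-0.30)] = 0.0300
  C_13 = (0.00)(-0.20) − (0.80)(-0.30) = 0.2400
  C_21 = −[(-0.45)(0.60) − (-0.15)(-0.20)] = 0.3000
  C_22 = (0.85)(0.60) − (-0.15)(-0.30) = 0.4650
  C_23 = −[(0.85)(-0.20) − (-0.45)(-0.30)] = 0.3050
  C_31 = (-0.45)(-0.10) − (-0.15)(0.80) = 0.1650
  C_32 = −[(0.85)(-0.10) − (-0.15)(0.00)] = 0.0850
  C_33 = (0.85)(0.80) − (-0.45)(0.00) = 0.6800
det(I−A) = Σ_j (I−A)_1j·C_1j = (0.85)(0.4600) + (-0.45)(0.0300) + (-0.15)(0.2400) = 0.3415
adj(I−A) = Cᵀ =
  [ 0.4600   0.3000   0.1650]
  [ 0.0300   0.4650   0.0850]
  [ 0.2400   0.3050   0.6800]
(I − A)⁻¹ = adj(I−A) / det(I−A) ≈
  [   1.3470     0.8785     0.4832]
  [   0.0878     1.3616     0.2489]
  [   0.7028     0.8931     1.9912]
Δx = (I − A)⁻¹ Δd with Δd having +120 in the Recycling component and 0 elsewhere.
So Δx_1 = L_13 · (+120), where L_13 = adj(I−A)_13 / det(I−A) = 0.1650 / 0.3415.
Δx_1 = 0.1650 × (+120) / 0.3415 = 19.80 / 0.3415 ≈ 57.98.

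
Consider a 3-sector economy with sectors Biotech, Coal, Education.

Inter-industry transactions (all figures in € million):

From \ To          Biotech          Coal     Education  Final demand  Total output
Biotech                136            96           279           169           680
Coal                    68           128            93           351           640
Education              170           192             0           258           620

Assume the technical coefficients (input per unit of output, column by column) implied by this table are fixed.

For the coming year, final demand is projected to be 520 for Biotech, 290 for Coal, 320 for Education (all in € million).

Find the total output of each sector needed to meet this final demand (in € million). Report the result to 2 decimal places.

Technical coefficients a_ij = z_ij / X_j:
  a_11 = 136/680 = 0.20, a_21 = 68/680 = 0.10, a_31 = 170/680 = 0.25
  a_12 = 96/640 = 0.15, a_22 = 128/640 = 0.20, a_32 = 192/640 = 0.30
  a_13 = 279/620 = 0.45, a_23 = 93/620 = 0.15, a_33 = 0/620 = 0.00
I − A =
  [   0.80    -0.15    -0.45]
  [  -0.10     0.80    -0.15]
  [  -0.25    -0.30     1.00]
Cofactors of I−A, C_ij = (−1)^(i+j)·(minor ij) (rows/columns in the sector order above):
  C_11 = (0.80)(1.00) − (-0.15)(-0.30) = 0.7550
  C_12 = −[(-0.10)(1.00) − (-0.15)(-0.25)] = 0.1375
  C_13 = (-0.10)(-0.30) − (0.80)(-0.25) = 0.2300
  C_21 = −[(-0.15)(1.00) − (-0.45)(-0.30)] = 0.2850
  C_22 = (0.80)(1.00) − (-0.45)(-0.25) = 0.6875
  C_23 = −[(0.80)(-0.30) − (-0.15)(-0.25)] = 0.2775
  C_31 = (-0.15)(-0.15) − (-0.45)(0.80) = 0.3825
  C_32 = −[(0.80)(-0.15) − (-0.45)(-0.10)] = 0.1650
  C_33 = (0.80)(0.80) − (-0.15)(-0.10) = 0.6250
det(I−A) = Σ_j (I−A)_1j·C_1j = (0.80)(0.7550) + (-0.15)(0.1375) + (-0.45)(0.2300) = 0.479875
adj(I−A) = Cᵀ =
  [ 0.7550   0.2850   0.3825]
  [ 0.1375   0.6875   0.1650]
  [ 0.2300   0.2775   0.6250]
(I − A)⁻¹ = adj(I−A) / det(I−A) ≈
  [   1.5733     0.5939     0.7971]
  [   0.2865     1.4327     0.3438]
  [   0.4793     0.5783     1.3024]
x = (I − A)⁻¹ d = adj(I−A)·d / det(I−A), with det(I−A) = 0.479875:
  x_1 = (0.7550·520 + 0.2850·290 + 0.3825·320) / 0.479875 = 597.65 / 0.479875 ≈ 1245.43
  x_2 = (0.1375·520 + 0.6875·290 + 0.1650·320) / 0.479875 = 323.675 / 0.479875 ≈ 674.50
  x_3 = (0.2300·520 + 0.2775·290 + 0.6250·320) / 0.479875 = 400.075 / 0.479875 ≈ 833.71

x_1 = 1245.43, x_2 = 674.50, x_3 = 833.71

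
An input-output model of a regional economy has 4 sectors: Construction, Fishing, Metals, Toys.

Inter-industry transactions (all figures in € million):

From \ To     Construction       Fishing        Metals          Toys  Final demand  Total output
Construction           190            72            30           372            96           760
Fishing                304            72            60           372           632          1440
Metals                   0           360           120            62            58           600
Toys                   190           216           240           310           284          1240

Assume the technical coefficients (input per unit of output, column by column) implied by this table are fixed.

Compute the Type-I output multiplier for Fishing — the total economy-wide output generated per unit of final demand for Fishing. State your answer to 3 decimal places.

m_2 = 3.173

Technical coefficients a_ij = z_ij / X_j:
  a_11 = 190/760 = 0.25, a_21 = 304/760 = 0.40, a_31 = 0/760 = 0.00, a_41 = 190/760 = 0.25
  a_12 = 72/1440 = 0.05, a_22 = 72/1440 = 0.05, a_32 = 360/1440 = 0.25, a_42 = 216/1440 = 0.15
  a_13 = 30/600 = 0.05, a_23 = 60/600 = 0.10, a_33 = 120/600 = 0.20, a_43 = 240/600 = 0.40
  a_14 = 372/1240 = 0.30, a_24 = 372/1240 = 0.30, a_34 = 62/1240 = 0.05, a_44 = 310/1240 = 0.25
I − A =
  [   0.75    -0.05    -0.05    -0.30]
  [  -0.40     0.95    -0.10    -0.30]
  [   0.00    -0.25     0.80    -0.05]
  [  -0.25    -0.15    -0.40     0.75]
Compute the cofactors C_ij = (−1)^(i+j)·(3×3 minor ij) of I−A; the adjugate is their transpose:
adj(I−A) = Cᵀ =
  [ 0.465500   0.104750   0.161625   0.238875]
  [ 0.293250   0.374375   0.205500   0.280750]
  [ 0.108625   0.128125   0.392625   0.120875]
  [ 0.271750   0.178125   0.304375   0.530250]
det(I−A) = Σ_j (I−A)_1j·C_1j = (0.75)(0.465500) + (-0.05)(0.293250) + (-0.05)(0.108625) + (-0.30)(0.271750) = 0.24750625
(I − A)⁻¹ = adj(I−A) / det(I−A) ≈
  [   1.8808     0.4232     0.6530     0.9651]
  [   1.1848     1.5126     0.8303     1.1343]
  [   0.4389     0.5177     1.5863     0.4884]
  [   1.0980     0.7197     1.2298     2.1424]
The output multiplier for sector j is the column-j sum of the Leontief inverse (I − A)⁻¹ = adj(I−A) / det(I−A).
Column 2 of adj(I−A): (0.104750, 0.374375, 0.128125, 0.178125); det(I−A) = 0.24750625.
m_2 = (0.104750 + 0.374375 + 0.128125 + 0.178125) / 0.24750625 = 0.785375 / 0.24750625 ≈ 3.173.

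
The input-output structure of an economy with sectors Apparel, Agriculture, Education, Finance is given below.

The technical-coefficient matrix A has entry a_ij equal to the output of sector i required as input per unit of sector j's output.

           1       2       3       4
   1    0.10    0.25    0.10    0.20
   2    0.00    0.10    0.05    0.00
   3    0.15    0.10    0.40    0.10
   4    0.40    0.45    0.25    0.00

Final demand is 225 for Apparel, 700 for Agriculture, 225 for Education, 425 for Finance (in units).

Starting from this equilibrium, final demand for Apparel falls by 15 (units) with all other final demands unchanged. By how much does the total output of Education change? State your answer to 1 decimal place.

Δx_3 = -6.6

I − A =
  [   0.90    -0.25    -0.10    -0.20]
  [   0.00     0.90    -0.05     0.00]
  [  -0.15    -0.10     0.60    -0.10]
  [  -0.40    -0.45    -0.25     1.00]
Compute the cofactors C_ij = (−1)^(i+j)·(3×3 minor ij) of I−A; the adjugate is their transpose:
adj(I−A) = Cᵀ =
  [ 0.510250   0.217250   0.152000   0.117250]
  [ 0.009500   0.443000   0.041000   0.006000]
  [ 0.171000   0.183500   0.738000   0.108000]
  [ 0.251125   0.332125   0.263750   0.466125]
det(I−A) = Σ_j (I−A)_1j·C_1j = (0.90)(0.510250) + (-0.25)(0.009500) + (-0.10)(0.171000) + (-0.20)(0.251125) = 0.389525
(I − A)⁻¹ = adj(I−A) / det(I−A) ≈
  [   1.3099     0.5577     0.3902     0.3010]
  [   0.0244     1.1373     0.1053     0.0154]
  [   0.4390     0.4711     1.8946     0.2773]
  [   0.6447     0.8526     0.6771     1.1966]
Δx = (I − A)⁻¹ Δd with Δd having -15 in the Apparel component and 0 elsewhere.
So Δx_3 = L_31 · (-15), where L_31 = adj(I−A)_31 / det(I−A) = 0.171000 / 0.389525.
Δx_3 = 0.171000 × (-15) / 0.389525 = -2.565 / 0.389525 ≈ -6.6.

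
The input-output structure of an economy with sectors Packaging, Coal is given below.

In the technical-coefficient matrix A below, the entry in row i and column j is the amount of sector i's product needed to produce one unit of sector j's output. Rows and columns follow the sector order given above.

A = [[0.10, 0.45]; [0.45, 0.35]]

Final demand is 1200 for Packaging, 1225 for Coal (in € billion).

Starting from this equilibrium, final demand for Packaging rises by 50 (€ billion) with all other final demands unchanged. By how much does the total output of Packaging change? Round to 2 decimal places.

Δx_P = 84.97

I − A =
  [   0.90    -0.45]
  [  -0.45     0.65]
det(I−A) = (0.90)(0.65) − (-0.45)(-0.45) = 0.3825
adj(I−A) = [[0.65, 0.45], [0.45, 0.90]]
(I − A)⁻¹ = adj(I−A) / det(I−A) ≈
  [   1.6993     1.1765]
  [   1.1765     2.3529]
Δx = (I − A)⁻¹ Δd with Δd having +50 in the Packaging component and 0 elsewhere.
So Δx_P = L_PP · (+50), where L_PP = adj(I−A)_PP / det(I−A) = 0.65 / 0.3825.
Δx_P = 0.65 × (+50) / 0.3825 = 32.50 / 0.3825 ≈ 84.97.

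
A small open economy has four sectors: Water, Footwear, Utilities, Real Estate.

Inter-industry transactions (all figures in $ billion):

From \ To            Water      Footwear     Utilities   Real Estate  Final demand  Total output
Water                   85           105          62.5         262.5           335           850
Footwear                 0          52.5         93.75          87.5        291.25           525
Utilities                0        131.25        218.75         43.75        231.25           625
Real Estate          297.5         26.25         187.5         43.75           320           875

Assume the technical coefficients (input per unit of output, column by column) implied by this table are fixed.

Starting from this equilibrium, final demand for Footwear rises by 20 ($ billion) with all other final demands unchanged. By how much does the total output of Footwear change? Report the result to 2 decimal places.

Δx_2 = 24.79

Technical coefficients a_ij = z_ij / X_j:
  a_11 = 85/850 = 0.10, a_21 = 0/850 = 0.00, a_31 = 0/850 = 0.00, a_41 = 297.5/850 = 0.35
  a_12 = 105/525 = 0.20, a_22 = 52.5/525 = 0.10, a_32 = 131.25/525 = 0.25, a_42 = 26.25/525 = 0.05
  a_13 = 62.5/625 = 0.10, a_23 = 93.75/625 = 0.15, a_33 = 218.75/625 = 0.35, a_43 = 187.5/625 = 0.30
  a_14 = 262.5/875 = 0.30, a_24 = 87.5/875 = 0.10, a_34 = 43.75/875 = 0.05, a_44 = 43.75/875 = 0.05
I − A =
  [   0.90    -0.20    -0.10    -0.30]
  [   0.00     0.90    -0.15    -0.10]
  [   0.00    -0.25     0.65    -0.05]
  [  -0.35    -0.05    -0.30     0.95]
Compute the cofactors C_ij = (−1)^(i+j)·(3×3 minor ij) of I−A; the adjugate is their transpose:
adj(I−A) = Cᵀ =
  [ 0.495500   0.176750   0.202750   0.185750]
  [ 0.025375   0.472250   0.143000   0.065250]
  [ 0.024500   0.193250   0.663500   0.063000]
  [ 0.191625   0.151000   0.291750   0.492750]
det(I−A) = Σ_j (I−A)_1j·C_1j = (0.90)(0.495500) + (-0.20)(0.025375) + (-0.10)(0.024500) + (-0.30)(0.191625) = 0.3809375
(I − A)⁻¹ = adj(I−A) / det(I−A) ≈
  [   1.3007     0.4640     0.5322     0.4876]
  [   0.0666     1.2397     0.3754     0.1713]
  [   0.0643     0.5073     1.7418     0.1654]
  [   0.5030     0.3964     0.7659     1.2935]
Δx = (I − A)⁻¹ Δd with Δd having +20 in the Footwear component and 0 elsewhere.
So Δx_2 = L_22 · (+20), where L_22 = adj(I−A)_22 / det(I−A) = 0.472250 / 0.3809375.
Δx_2 = 0.472250 × (+20) / 0.3809375 = 9.445 / 0.3809375 ≈ 24.79.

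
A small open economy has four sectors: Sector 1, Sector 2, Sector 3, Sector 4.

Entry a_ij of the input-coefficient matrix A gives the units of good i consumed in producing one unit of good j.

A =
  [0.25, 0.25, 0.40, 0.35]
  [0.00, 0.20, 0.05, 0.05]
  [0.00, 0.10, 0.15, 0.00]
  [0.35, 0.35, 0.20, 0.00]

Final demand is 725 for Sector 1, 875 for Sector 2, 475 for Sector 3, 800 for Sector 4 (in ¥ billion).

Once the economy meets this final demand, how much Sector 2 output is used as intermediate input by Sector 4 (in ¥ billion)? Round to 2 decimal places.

z_24 = 120.38

I − A =
  [   0.75    -0.25    -0.40    -0.35]
  [   0.00     0.80    -0.05    -0.05]
  [   0.00    -0.10     0.85     0.00]
  [  -0.35    -0.35    -0.20     1.00]
Compute the cofactors C_ij = (−1)^(i+j)·(3×3 minor ij) of I−A; the adjugate is their transpose:
adj(I−A) = Cᵀ =
  [ 0.659125   0.363625   0.390125   0.248875]
  [ 0.014875   0.533375   0.045875   0.031875]
  [ 0.001750   0.062750   0.484500   0.003750]
  [ 0.236250   0.326500   0.249500   0.506250]
det(I−A) = Σ_j (I−A)_1j·C_1j = (0.75)(0.659125) + (-0.25)(0.014875) + (-0.40)(0.001750) + (-0.35)(0.236250) = 0.4072375
(I − A)⁻¹ = adj(I−A) / det(I−A) ≈
  [   1.6185     0.8929     0.9580     0.6111]
  [   0.0365     1.3097     0.1126     0.0783]
  [   0.0043     0.1541     1.1897     0.0092]
  [   0.5801     0.8017     0.6127     1.2431]
First solve x = (I − A)⁻¹ d = adj(I−A)·d / det(I−A); in particular x_4 = (0.236250·725 + 0.326500·875 + 0.249500·475 + 0.506250·800) / 0.4072375 = 980.48125 / 0.4072375 ≈ 2407.6399.
Intermediate flow from 2 to 4: z_24 = a_24 · x_4 = 0.05 × 980.48125 / 0.4072375 = 49.0240625 / 0.4072375 ≈ 120.38.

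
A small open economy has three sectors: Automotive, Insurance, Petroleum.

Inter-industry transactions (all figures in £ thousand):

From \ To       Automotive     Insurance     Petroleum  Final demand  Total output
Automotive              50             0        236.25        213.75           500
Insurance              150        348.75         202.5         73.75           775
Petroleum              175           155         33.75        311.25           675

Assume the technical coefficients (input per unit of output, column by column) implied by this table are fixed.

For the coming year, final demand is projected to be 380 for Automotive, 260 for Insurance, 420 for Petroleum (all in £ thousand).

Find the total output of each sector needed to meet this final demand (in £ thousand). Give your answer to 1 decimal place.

x_1 = 838.1, x_2 = 1513.2, x_3 = 1069.5

Technical coefficients a_ij = z_ij / X_j:
  a_11 = 50/500 = 0.10, a_21 = 150/500 = 0.30, a_31 = 175/500 = 0.35
  a_12 = 0/775 = 0.00, a_22 = 348.75/775 = 0.45, a_32 = 155/775 = 0.20
  a_13 = 236.25/675 = 0.35, a_23 = 202.5/675 = 0.30, a_33 = 33.75/675 = 0.05
I − A =
  [   0.90     0.00    -0.35]
  [  -0.30     0.55    -0.30]
  [  -0.35    -0.20     0.95]
Cofactors of I−A, C_ij = (−1)^(i+j)·(minor ij) (rows/columns in the sector order above):
  C_11 = (0.55)(0.95) − (-0.30)(-0.20) = 0.4625
  C_12 = −[(-0.30)(0.95) − (-0.30)(-0.35)] = 0.3900
  C_13 = (-0.30)(-0.20) − (0.55)(-0.35) = 0.2525
  C_21 = −[(0.00)(0.95) − (-0.35)(-0.20)] = 0.0700
  C_22 = (0.90)(0.95) − (-0.35)(-0.35) = 0.7325
  C_23 = −[(0.90)(-0.20) − (0.00)(-0.35)] = 0.1800
  C_31 = (0.00)(-0.30) − (-0.35)(0.55) = 0.1925
  C_32 = −[(0.90)(-0.30) − (-0.35)(-0.30)] = 0.3750
  C_33 = (0.90)(0.55) − (0.00)(-0.30) = 0.4950
det(I−A) = Σ_j (I−A)_1j·C_1j = (0.90)(0.4625) + (0.00)(0.3900) + (-0.35)(0.2525) = 0.327875
adj(I−A) = Cᵀ =
  [ 0.4625   0.0700   0.1925]
  [ 0.3900   0.7325   0.3750]
  [ 0.2525   0.1800   0.4950]
(I − A)⁻¹ = adj(I−A) / det(I−A) ≈
  [   1.4106     0.2135     0.5871]
  [   1.1895     2.2341     1.1437]
  [   0.7701     0.5490     1.5097]
x = (I − A)⁻¹ d = adj(I−A)·d / det(I−A), with det(I−A) = 0.327875:
  x_1 = (0.4625·380 + 0.0700·260 + 0.1925·420) / 0.327875 = 274.80 / 0.327875 ≈ 838.1
  x_2 = (0.3900·380 + 0.7325·260 + 0.3750·420) / 0.327875 = 496.15 / 0.327875 ≈ 1513.2
  x_3 = (0.2525·380 + 0.1800·260 + 0.4950·420) / 0.327875 = 350.65 / 0.327875 ≈ 1069.5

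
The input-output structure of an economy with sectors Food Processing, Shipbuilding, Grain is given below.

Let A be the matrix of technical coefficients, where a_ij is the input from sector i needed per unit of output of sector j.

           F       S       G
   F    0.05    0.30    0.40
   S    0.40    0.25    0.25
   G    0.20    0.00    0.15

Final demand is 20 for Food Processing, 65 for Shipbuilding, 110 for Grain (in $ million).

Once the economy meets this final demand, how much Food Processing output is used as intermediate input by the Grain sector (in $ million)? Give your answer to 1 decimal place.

z_FG = 67.3

I − A =
  [   0.95    -0.30    -0.40]
  [  -0.40     0.75    -0.25]
  [  -0.20     0.00     0.85]
Cofactors of I−A, C_ij = (−1)^(i+j)·(minor ij) (rows/columns in the sector order above):
  C_11 = (0.75)(0.85) − (-0.25)(0.00) = 0.6375
  C_12 = −[(-0.40)(0.85) − (-0.25)(-0.20)] = 0.3900
  C_13 = (-0.40)(0.00) − (0.75)(-0.20) = 0.1500
  C_21 = −[(-0.30)(0.85) − (-0.40)(0.00)] = 0.2550
  C_22 = (0.95)(0.85) − (-0.40)(-0.20) = 0.7275
  C_23 = −[(0.95)(0.00) − (-0.30)(-0.20)] = 0.0600
  C_31 = (-0.30)(-0.25) − (-0.40)(0.75) = 0.3750
  C_32 = −[(0.95)(-0.25) − (-0.40)(-0.40)] = 0.3975
  C_33 = (0.95)(0.75) − (-0.30)(-0.40) = 0.5925
det(I−A) = Σ_j (I−A)_1j·C_1j = (0.95)(0.6375) + (-0.30)(0.3900) + (-0.40)(0.1500) = 0.428625
adj(I−A) = Cᵀ =
  [ 0.6375   0.2550   0.3750]
  [ 0.3900   0.7275   0.3975]
  [ 0.1500   0.0600   0.5925]
(I − A)⁻¹ = adj(I−A) / det(I−A) ≈
  [   1.4873     0.5949     0.8749]
  [   0.9099     1.6973     0.9274]
  [   0.3500     0.1400     1.3823]
First solve x = (I − A)⁻¹ d = adj(I−A)·d / det(I−A); in particular x_G = (0.1500·20 + 0.0600·65 + 0.5925·110) / 0.428625 = 72.075 / 0.428625 ≈ 168.154.
Intermediate flow from F to G: z_FG = a_FG · x_G = 0.40 × 72.075 / 0.428625 = 28.83 / 0.428625 ≈ 67.3.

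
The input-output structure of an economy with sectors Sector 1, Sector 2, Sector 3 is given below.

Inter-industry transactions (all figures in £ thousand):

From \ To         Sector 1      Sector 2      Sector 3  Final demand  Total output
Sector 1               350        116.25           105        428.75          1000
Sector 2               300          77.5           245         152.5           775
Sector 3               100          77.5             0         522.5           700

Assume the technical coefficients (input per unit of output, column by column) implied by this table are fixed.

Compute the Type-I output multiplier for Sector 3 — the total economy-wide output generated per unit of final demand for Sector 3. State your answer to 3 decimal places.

m_3 = 2.024

Technical coefficients a_ij = z_ij / X_j:
  a_11 = 350/1000 = 0.35, a_21 = 300/1000 = 0.30, a_31 = 100/1000 = 0.10
  a_12 = 116.25/775 = 0.15, a_22 = 77.5/775 = 0.10, a_32 = 77.5/775 = 0.10
  a_13 = 105/700 = 0.15, a_23 = 245/700 = 0.35, a_33 = 0/700 = 0.00
I − A =
  [   0.65    -0.15    -0.15]
  [  -0.30     0.90    -0.35]
  [  -0.10    -0.10     1.00]
Cofactors of I−A, C_ij = (−1)^(i+j)·(minor ij) (rows/columns in the sector order above):
  C_11 = (0.90)(1.00) − (-0.35)(-0.10) = 0.8650
  C_12 = −[(-0.30)(1.00) − (-0.35)(-0.10)] = 0.3350
  C_13 = (-0.30)(-0.10) − (0.90)(-0.10) = 0.1200
  C_21 = −[(-0.15)(1.00) − (-0.15)(-0.10)] = 0.1650
  C_22 = (0.65)(1.00) − (-0.15)(-0.10) = 0.6350
  C_23 = −[(0.65)(-0.10) − (-0.15)(-0.10)] = 0.0800
  C_31 = (-0.15)(-0.35) − (-0.15)(0.90) = 0.1875
  C_32 = −[(0.65)(-0.35) − (-0.15)(-0.30)] = 0.2725
  C_33 = (0.65)(0.90) − (-0.15)(-0.30) = 0.5400
det(I−A) = Σ_j (I−A)_1j·C_1j = (0.65)(0.8650) + (-0.15)(0.3350) + (-0.15)(0.1200) = 0.4940
adj(I−A) = Cᵀ =
  [ 0.8650   0.1650   0.1875]
  [ 0.3350   0.6350   0.2725]
  [ 0.1200   0.0800   0.5400]
(I − A)⁻¹ = adj(I−A) / det(I−A) ≈
  [   1.7510     0.3340     0.3796]
  [   0.6781     1.2854     0.5516]
  [   0.2429     0.1619     1.0931]
The output multiplier for sector j is the column-j sum of the Leontief inverse (I − A)⁻¹ = adj(I−A) / det(I−A).
Column 3 of adj(I−A): (0.1875, 0.2725, 0.5400); det(I−A) = 0.4940.
m_3 = (0.1875 + 0.2725 + 0.5400) / 0.4940 = 1.00 / 0.4940 ≈ 2.024.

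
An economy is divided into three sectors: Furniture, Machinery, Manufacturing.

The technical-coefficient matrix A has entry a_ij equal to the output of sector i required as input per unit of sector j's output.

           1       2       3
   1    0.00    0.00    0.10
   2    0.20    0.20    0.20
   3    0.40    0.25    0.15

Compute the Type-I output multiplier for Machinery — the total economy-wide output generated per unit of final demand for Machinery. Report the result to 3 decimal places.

m_2 = 1.830

I − A =
  [   1.00     0.00    -0.10]
  [  -0.20     0.80    -0.20]
  [  -0.40    -0.25     0.85]
Cofactors of I−A, C_ij = (−1)^(i+j)·(minor ij) (rows/columns in the sector order above):
  C_11 = (0.80)(0.85) − (-0.20)(-0.25) = 0.6300
  C_12 = −[(-0.20)(0.85) − (-0.20)(-0.40)] = 0.2500
  C_13 = (-0.20)(-0.25) − (0.80)(-0.40) = 0.3700
  C_21 = −[(0.00)(0.85) − (-0.10)(-0.25)] = 0.0250
  C_22 = (1.00)(0.85) − (-0.10)(-0.40) = 0.8100
  C_23 = −[(1.00)(-0.25) − (0.00)(-0.40)] = 0.2500
  C_31 = (0.00)(-0.20) − (-0.10)(0.80) = 0.0800
  C_32 = −[(1.00)(-0.20) − (-0.10)(-0.20)] = 0.2200
  C_33 = (1.00)(0.80) − (0.00)(-0.20) = 0.8000
det(I−A) = Σ_j (I−A)_1j·C_1j = (1.00)(0.6300) + (0.00)(0.2500) + (-0.10)(0.3700) = 0.5930
adj(I−A) = Cᵀ =
  [ 0.6300   0.0250   0.0800]
  [ 0.2500   0.8100   0.2200]
  [ 0.3700   0.2500   0.8000]
(I − A)⁻¹ = adj(I−A) / det(I−A) ≈
  [   1.0624     0.0422     0.1349]
  [   0.4216     1.3659     0.3710]
  [   0.6239     0.4216     1.3491]
The output multiplier for sector j is the column-j sum of the Leontief inverse (I − A)⁻¹ = adj(I−A) / det(I−A).
Column 2 of adj(I−A): (0.0250, 0.8100, 0.2500); det(I−A) = 0.5930.
m_2 = (0.0250 + 0.8100 + 0.2500) / 0.5930 = 1.085 / 0.5930 ≈ 1.830.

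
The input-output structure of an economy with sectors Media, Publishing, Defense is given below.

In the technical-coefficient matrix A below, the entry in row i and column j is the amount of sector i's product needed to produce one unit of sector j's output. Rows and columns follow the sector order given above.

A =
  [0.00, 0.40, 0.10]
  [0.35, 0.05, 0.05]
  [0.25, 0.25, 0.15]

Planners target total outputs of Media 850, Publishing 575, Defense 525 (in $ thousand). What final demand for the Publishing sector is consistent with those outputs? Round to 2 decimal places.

d_2 = 222.50

I − A =
  [   1.00    -0.40    -0.10]
  [  -0.35     0.95    -0.05]
  [  -0.25    -0.25     0.85]
d = (I − A) x:
  d_1 = (+1.00)·850 + (-0.40)·575 + (-0.10)·525 = 567.50
  d_2 = (-0.35)·850 + (+0.95)·575 + (-0.05)·525 = 222.50
  d_3 = (-0.25)·850 + (-0.25)·575 + (+0.85)·525 = 90.00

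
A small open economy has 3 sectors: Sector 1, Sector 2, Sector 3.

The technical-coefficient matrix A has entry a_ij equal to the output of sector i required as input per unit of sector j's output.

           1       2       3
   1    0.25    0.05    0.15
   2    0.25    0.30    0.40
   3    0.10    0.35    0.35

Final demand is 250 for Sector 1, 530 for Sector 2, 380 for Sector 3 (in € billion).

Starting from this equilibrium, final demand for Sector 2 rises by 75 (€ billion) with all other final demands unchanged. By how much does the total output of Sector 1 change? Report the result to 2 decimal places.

Δx_1 = 31.48

I − A =
  [   0.75    -0.05    -0.15]
  [  -0.25     0.70    -0.40]
  [  -0.10    -0.35     0.65]
Cofactors of I−A, C_ij = (−1)^(i+j)·(minor ij) (rows/columns in the sector order above):
  C_11 = (0.70)(0.65) − (-0.40)(-0.35) = 0.3150
  C_12 = −[(-0.25)(0.65) − (-0.40)(-0.10)] = 0.2025
  C_13 = (-0.25)(-0.35) − (0.70)(-0.10) = 0.1575
  C_21 = −[(-0.05)(0.65) − (-0.15)(-0.35)] = 0.0850
  C_22 = (0.75)(0.65) − (-0.15)(-0.10) = 0.4725
  C_23 = −[(0.75)(-0.35) − (-0.05)(-0.10)] = 0.2675
  C_31 = (-0.05)(-0.40) − (-0.15)(0.70) = 0.1250
  C_32 = −[(0.75)(-0.40) − (-0.15)(-0.25)] = 0.3375
  C_33 = (0.75)(0.70) − (-0.05)(-0.25) = 0.5125
det(I−A) = Σ_j (I−A)_1j·C_1j = (0.75)(0.3150) + (-0.05)(0.2025) + (-0.15)(0.1575) = 0.2025
adj(I−A) = Cᵀ =
  [ 0.3150   0.0850   0.1250]
  [ 0.2025   0.4725   0.3375]
  [ 0.1575   0.2675   0.5125]
(I − A)⁻¹ = adj(I−A) / det(I−A) ≈
  [   1.5556     0.4198     0.6173]
  [   1.0000     2.3333     1.6667]
  [   0.7778     1.3210     2.5309]
Δx = (I − A)⁻¹ Δd with Δd having +75 in the Sector 2 component and 0 elsewhere.
So Δx_1 = L_12 · (+75), where L_12 = adj(I−A)_12 / det(I−A) = 0.0850 / 0.2025.
Δx_1 = 0.0850 × (+75) / 0.2025 = 6.375 / 0.2025 ≈ 31.48.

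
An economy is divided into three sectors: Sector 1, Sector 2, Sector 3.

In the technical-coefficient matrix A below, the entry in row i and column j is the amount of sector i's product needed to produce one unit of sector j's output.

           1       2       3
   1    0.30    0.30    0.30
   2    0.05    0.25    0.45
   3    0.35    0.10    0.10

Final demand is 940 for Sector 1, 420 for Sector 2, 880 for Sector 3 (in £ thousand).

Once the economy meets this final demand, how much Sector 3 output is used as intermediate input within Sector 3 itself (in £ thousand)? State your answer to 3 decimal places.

I − A =
  [   0.70    -0.30    -0.30]
  [  -0.05     0.75    -0.45]
  [  -0.35    -0.10     0.90]
Cofactors of I−A, C_ij = (−1)^(i+j)·(minor ij) (rows/columns in the sector order above):
  C_11 = (0.75)(0.90) − (-0.45)(-0.10) = 0.6300
  C_12 = −[(-0.05)(0.90) − (-0.45)(-0.35)] = 0.2025
  C_13 = (-0.05)(-0.10) − (0.75)(-0.35) = 0.2675
  C_21 = −[(-0.30)(0.90) − (-0.30)(-0.10)] = 0.3000
  C_22 = (0.70)(0.90) − (-0.30)(-0.35) = 0.5250
  C_23 = −[(0.70)(-0.10) − (-0.30)(-0.35)] = 0.1750
  C_31 = (-0.30)(-0.45) − (-0.30)(0.75) = 0.3600
  C_32 = −[(0.70)(-0.45) − (-0.30)(-0.05)] = 0.3300
  C_33 = (0.70)(0.75) − (-0.30)(-0.05) = 0.5100
det(I−A) = Σ_j (I−A)_1j·C_1j = (0.70)(0.6300) + (-0.30)(0.2025) + (-0.30)(0.2675) = 0.3000
adj(I−A) = Cᵀ =
  [ 0.6300   0.3000   0.3600]
  [ 0.2025   0.5250   0.3300]
  [ 0.2675   0.1750   0.5100]
(I − A)⁻¹ = adj(I−A) / det(I−A) ≈
  [   2.1000     1.0000     1.2000]
  [   0.6750     1.7500     1.1000]
  [   0.8917     0.5833     1.7000]
First solve x = (I − A)⁻¹ d = adj(I−A)·d / det(I−A); in particular x_3 = (0.2675·940 + 0.1750·420 + 0.5100·880) / 0.3000 = 773.75 / 0.3000 ≈ 2579.16667.
Intermediate flow from 3 to 3: z_33 = a_33 · x_3 = 0.10 × 773.75 / 0.3000 = 77.375 / 0.3000 ≈ 257.917.

z_33 = 257.917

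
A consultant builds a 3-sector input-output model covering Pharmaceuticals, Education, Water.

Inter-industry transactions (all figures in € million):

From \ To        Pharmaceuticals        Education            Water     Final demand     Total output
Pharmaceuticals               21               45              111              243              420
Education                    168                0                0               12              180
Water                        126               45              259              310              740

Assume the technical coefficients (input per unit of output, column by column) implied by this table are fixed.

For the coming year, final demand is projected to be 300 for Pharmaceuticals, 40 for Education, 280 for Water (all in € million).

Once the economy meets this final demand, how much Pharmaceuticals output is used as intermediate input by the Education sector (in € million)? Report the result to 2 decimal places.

z_12 = 59.75

Technical coefficients a_ij = z_ij / X_j:
  a_11 = 21/420 = 0.05, a_21 = 168/420 = 0.40, a_31 = 126/420 = 0.30
  a_12 = 45/180 = 0.25, a_22 = 0/180 = 0.00, a_32 = 45/180 = 0.25
  a_13 = 111/740 = 0.15, a_23 = 0/740 = 0.00, a_33 = 259/740 = 0.35
I − A =
  [   0.95    -0.25    -0.15]
  [  -0.40     1.00     0.00]
  [  -0.30    -0.25     0.65]
Cofactors of I−A, C_ij = (−1)^(i+j)·(minor ij) (rows/columns in the sector order above):
  C_11 = (1.00)(0.65) − (0.00)(-0.25) = 0.6500
  C_12 = −[(-0.40)(0.65) − (0.00)(-0.30)] = 0.2600
  C_13 = (-0.40)(-0.25) − (1.00)(-0.30) = 0.4000
  C_21 = −[(-0.25)(0.65) − (-0.15)(-0.25)] = 0.2000
  C_22 = (0.95)(0.65) − (-0.15)(-0.30) = 0.5725
  C_23 = −[(0.95)(-0.25) − (-0.25)(-0.30)] = 0.3125
  C_31 = (-0.25)(0.00) − (-0.15)(1.00) = 0.1500
  C_32 = −[(0.95)(0.00) − (-0.15)(-0.40)] = 0.0600
  C_33 = (0.95)(1.00) − (-0.25)(-0.40) = 0.8500
det(I−A) = Σ_j (I−A)_1j·C_1j = (0.95)(0.6500) + (-0.25)(0.2600) + (-0.15)(0.4000) = 0.4925
adj(I−A) = Cᵀ =
  [ 0.6500   0.2000   0.1500]
  [ 0.2600   0.5725   0.0600]
  [ 0.4000   0.3125   0.8500]
(I − A)⁻¹ = adj(I−A) / det(I−A) ≈
  [   1.3198     0.4061     0.3046]
  [   0.5279     1.1624     0.1218]
  [   0.8122     0.6345     1.7259]
First solve x = (I − A)⁻¹ d = adj(I−A)·d / det(I−A); in particular x_2 = (0.2600·300 + 0.5725·40 + 0.0600·280) / 0.4925 = 117.70 / 0.4925 ≈ 238.9848.
Intermediate flow from 1 to 2: z_12 = a_12 · x_2 = 0.25 × 117.70 / 0.4925 = 29.425 / 0.4925 ≈ 59.75.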